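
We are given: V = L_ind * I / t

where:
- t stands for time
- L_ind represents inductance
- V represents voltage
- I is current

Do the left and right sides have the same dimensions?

Yes

t (time) has dimensions [T].
L_ind (inductance) has dimensions [I^-2 L^2 M T^-2].
V (voltage) has dimensions [I^-1 L^2 M T^-3].
I (current) has dimensions [I].

Left side: [I^-1 L^2 M T^-3]
Right side: [I^-1 L^2 M T^-3]

Both sides have the same dimensions, so the equation is dimensionally consistent.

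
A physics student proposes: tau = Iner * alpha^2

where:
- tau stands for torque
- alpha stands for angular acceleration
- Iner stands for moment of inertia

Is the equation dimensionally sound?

No

tau (torque) has dimensions [L^2 M T^-2].
alpha (angular acceleration) has dimensions [T^-2].
Iner (moment of inertia) has dimensions [L^2 M].

Left side: [L^2 M T^-2]
Right side: [L^2 M T^-4]

The two sides have different dimensions, so the equation is NOT dimensionally consistent.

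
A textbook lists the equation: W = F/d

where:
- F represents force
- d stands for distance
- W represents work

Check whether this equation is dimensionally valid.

No

F (force) has dimensions [L M T^-2].
d (distance) has dimensions [L].
W (work) has dimensions [L^2 M T^-2].

Left side: [L^2 M T^-2]
Right side: [M T^-2]

The two sides have different dimensions, so the equation is NOT dimensionally consistent.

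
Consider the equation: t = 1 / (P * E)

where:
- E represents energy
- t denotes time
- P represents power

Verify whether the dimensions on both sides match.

No

E (energy) has dimensions [L^2 M T^-2].
t (time) has dimensions [T].
P (power) has dimensions [L^2 M T^-3].

Left side: [T]
Right side: [L^-4 M^-2 T^5]

The two sides have different dimensions, so the equation is NOT dimensionally consistent.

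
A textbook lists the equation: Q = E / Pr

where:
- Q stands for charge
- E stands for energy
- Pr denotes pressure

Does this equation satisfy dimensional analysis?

No

Q (charge) has dimensions [I T].
E (energy) has dimensions [L^2 M T^-2].
Pr (pressure) has dimensions [L^-1 M T^-2].

Left side: [I T]
Right side: [L^3]

The two sides have different dimensions, so the equation is NOT dimensionally consistent.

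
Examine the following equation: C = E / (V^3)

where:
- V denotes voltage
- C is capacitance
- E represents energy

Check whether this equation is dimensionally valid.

No

V (voltage) has dimensions [I^-1 L^2 M T^-3].
C (capacitance) has dimensions [I^2 L^-2 M^-1 T^4].
E (energy) has dimensions [L^2 M T^-2].

Left side: [I^2 L^-2 M^-1 T^4]
Right side: [I^3 L^-4 M^-2 T^7]

The two sides have different dimensions, so the equation is NOT dimensionally consistent.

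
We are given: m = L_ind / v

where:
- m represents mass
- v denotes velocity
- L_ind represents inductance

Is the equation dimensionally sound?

No

m (mass) has dimensions [M].
v (velocity) has dimensions [L T^-1].
L_ind (inductance) has dimensions [I^-2 L^2 M T^-2].

Left side: [M]
Right side: [I^-2 L M T^-1]

The two sides have different dimensions, so the equation is NOT dimensionally consistent.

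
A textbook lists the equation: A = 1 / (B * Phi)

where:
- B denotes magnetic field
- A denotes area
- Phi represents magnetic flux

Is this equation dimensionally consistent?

No

B (magnetic field) has dimensions [I^-1 M T^-2].
A (area) has dimensions [L^2].
Phi (magnetic flux) has dimensions [I^-1 L^2 M T^-2].

Left side: [L^2]
Right side: [I^2 L^-2 M^-2 T^4]

The two sides have different dimensions, so the equation is NOT dimensionally consistent.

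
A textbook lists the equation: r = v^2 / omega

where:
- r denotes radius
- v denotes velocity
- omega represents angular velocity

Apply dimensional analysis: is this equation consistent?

No

r (radius) has dimensions [L].
v (velocity) has dimensions [L T^-1].
omega (angular velocity) has dimensions [T^-1].

Left side: [L]
Right side: [L^2 T^-1]

The two sides have different dimensions, so the equation is NOT dimensionally consistent.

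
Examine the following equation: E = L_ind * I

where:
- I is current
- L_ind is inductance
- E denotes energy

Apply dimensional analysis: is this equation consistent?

No

I (current) has dimensions [I].
L_ind (inductance) has dimensions [I^-2 L^2 M T^-2].
E (energy) has dimensions [L^2 M T^-2].

Left side: [L^2 M T^-2]
Right side: [I^-1 L^2 M T^-2]

The two sides have different dimensions, so the equation is NOT dimensionally consistent.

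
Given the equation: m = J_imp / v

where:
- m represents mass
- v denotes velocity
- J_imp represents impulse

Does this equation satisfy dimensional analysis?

Yes

m (mass) has dimensions [M].
v (velocity) has dimensions [L T^-1].
J_imp (impulse) has dimensions [L M T^-1].

Left side: [M]
Right side: [M]

Both sides have the same dimensions, so the equation is dimensionally consistent.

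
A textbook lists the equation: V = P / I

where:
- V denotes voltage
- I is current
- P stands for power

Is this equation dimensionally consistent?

Yes

V (voltage) has dimensions [I^-1 L^2 M T^-3].
I (current) has dimensions [I].
P (power) has dimensions [L^2 M T^-3].

Left side: [I^-1 L^2 M T^-3]
Right side: [I^-1 L^2 M T^-3]

Both sides have the same dimensions, so the equation is dimensionally consistent.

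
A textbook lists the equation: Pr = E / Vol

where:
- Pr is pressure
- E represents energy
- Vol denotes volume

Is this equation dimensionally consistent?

Yes

Pr (pressure) has dimensions [L^-1 M T^-2].
E (energy) has dimensions [L^2 M T^-2].
Vol (volume) has dimensions [L^3].

Left side: [L^-1 M T^-2]
Right side: [L^-1 M T^-2]

Both sides have the same dimensions, so the equation is dimensionally consistent.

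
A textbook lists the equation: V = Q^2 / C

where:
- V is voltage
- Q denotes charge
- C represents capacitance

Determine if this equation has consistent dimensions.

No

V (voltage) has dimensions [I^-1 L^2 M T^-3].
Q (charge) has dimensions [I T].
C (capacitance) has dimensions [I^2 L^-2 M^-1 T^4].

Left side: [I^-1 L^2 M T^-3]
Right side: [L^2 M T^-2]

The two sides have different dimensions, so the equation is NOT dimensionally consistent.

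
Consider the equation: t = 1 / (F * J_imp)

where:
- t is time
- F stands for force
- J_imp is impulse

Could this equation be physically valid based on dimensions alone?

No

t (time) has dimensions [T].
F (force) has dimensions [L M T^-2].
J_imp (impulse) has dimensions [L M T^-1].

Left side: [T]
Right side: [L^-2 M^-2 T^3]

The two sides have different dimensions, so the equation is NOT dimensionally consistent.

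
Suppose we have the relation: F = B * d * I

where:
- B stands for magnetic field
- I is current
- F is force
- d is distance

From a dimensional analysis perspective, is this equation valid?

Yes

B (magnetic field) has dimensions [I^-1 M T^-2].
I (current) has dimensions [I].
F (force) has dimensions [L M T^-2].
d (distance) has dimensions [L].

Left side: [L M T^-2]
Right side: [L M T^-2]

Both sides have the same dimensions, so the equation is dimensionally consistent.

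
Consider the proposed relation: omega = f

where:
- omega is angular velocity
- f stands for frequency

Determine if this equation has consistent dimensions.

Yes

omega (angular velocity) has dimensions [T^-1].
f (frequency) has dimensions [T^-1].

Left side: [T^-1]
Right side: [T^-1]

Both sides have the same dimensions, so the equation is dimensionally consistent.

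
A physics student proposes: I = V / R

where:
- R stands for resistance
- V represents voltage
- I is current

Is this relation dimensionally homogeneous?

Yes

R (resistance) has dimensions [I^-2 L^2 M T^-3].
V (voltage) has dimensions [I^-1 L^2 M T^-3].
I (current) has dimensions [I].

Left side: [I]
Right side: [I]

Both sides have the same dimensions, so the equation is dimensionally consistent.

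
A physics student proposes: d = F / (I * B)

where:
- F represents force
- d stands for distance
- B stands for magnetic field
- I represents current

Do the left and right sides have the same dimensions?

Yes

F (force) has dimensions [L M T^-2].
d (distance) has dimensions [L].
B (magnetic field) has dimensions [I^-1 M T^-2].
I (current) has dimensions [I].

Left side: [L]
Right side: [L]

Both sides have the same dimensions, so the equation is dimensionally consistent.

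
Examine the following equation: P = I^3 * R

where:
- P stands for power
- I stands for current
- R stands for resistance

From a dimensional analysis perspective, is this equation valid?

No

P (power) has dimensions [L^2 M T^-3].
I (current) has dimensions [I].
R (resistance) has dimensions [I^-2 L^2 M T^-3].

Left side: [L^2 M T^-3]
Right side: [I L^2 M T^-3]

The two sides have different dimensions, so the equation is NOT dimensionally consistent.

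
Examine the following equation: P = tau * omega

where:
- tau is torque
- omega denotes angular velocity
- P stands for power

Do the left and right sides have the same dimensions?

Yes

tau (torque) has dimensions [L^2 M T^-2].
omega (angular velocity) has dimensions [T^-1].
P (power) has dimensions [L^2 M T^-3].

Left side: [L^2 M T^-3]
Right side: [L^2 M T^-3]

Both sides have the same dimensions, so the equation is dimensionally consistent.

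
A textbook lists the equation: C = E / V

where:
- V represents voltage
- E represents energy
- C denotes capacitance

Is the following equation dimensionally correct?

No

V (voltage) has dimensions [I^-1 L^2 M T^-3].
E (energy) has dimensions [L^2 M T^-2].
C (capacitance) has dimensions [I^2 L^-2 M^-1 T^4].

Left side: [I^2 L^-2 M^-1 T^4]
Right side: [I T]

The two sides have different dimensions, so the equation is NOT dimensionally consistent.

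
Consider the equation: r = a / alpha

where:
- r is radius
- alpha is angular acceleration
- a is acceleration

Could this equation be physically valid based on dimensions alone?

Yes

r (radius) has dimensions [L].
alpha (angular acceleration) has dimensions [T^-2].
a (acceleration) has dimensions [L T^-2].

Left side: [L]
Right side: [L]

Both sides have the same dimensions, so the equation is dimensionally consistent.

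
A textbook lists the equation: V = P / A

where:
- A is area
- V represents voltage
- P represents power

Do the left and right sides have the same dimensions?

No

A (area) has dimensions [L^2].
V (voltage) has dimensions [I^-1 L^2 M T^-3].
P (power) has dimensions [L^2 M T^-3].

Left side: [I^-1 L^2 M T^-3]
Right side: [M T^-3]

The two sides have different dimensions, so the equation is NOT dimensionally consistent.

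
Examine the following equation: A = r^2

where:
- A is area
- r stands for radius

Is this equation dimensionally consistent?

Yes

A (area) has dimensions [L^2].
r (radius) has dimensions [L].

Left side: [L^2]
Right side: [L^2]

Both sides have the same dimensions, so the equation is dimensionally consistent.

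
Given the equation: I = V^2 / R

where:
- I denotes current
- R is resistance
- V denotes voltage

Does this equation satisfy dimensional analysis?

No

I (current) has dimensions [I].
R (resistance) has dimensions [I^-2 L^2 M T^-3].
V (voltage) has dimensions [I^-1 L^2 M T^-3].

Left side: [I]
Right side: [L^2 M T^-3]

The two sides have different dimensions, so the equation is NOT dimensionally consistent.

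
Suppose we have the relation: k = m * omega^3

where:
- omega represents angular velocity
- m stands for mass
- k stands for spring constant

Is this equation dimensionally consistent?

No

omega (angular velocity) has dimensions [T^-1].
m (mass) has dimensions [M].
k (spring constant) has dimensions [M T^-2].

Left side: [M T^-2]
Right side: [M T^-3]

The two sides have different dimensions, so the equation is NOT dimensionally consistent.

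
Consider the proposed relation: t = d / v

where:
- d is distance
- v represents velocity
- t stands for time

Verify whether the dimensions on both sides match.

Yes

d (distance) has dimensions [L].
v (velocity) has dimensions [L T^-1].
t (time) has dimensions [T].

Left side: [T]
Right side: [T]

Both sides have the same dimensions, so the equation is dimensionally consistent.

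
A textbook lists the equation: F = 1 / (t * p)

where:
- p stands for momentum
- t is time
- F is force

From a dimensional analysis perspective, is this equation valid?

No

p (momentum) has dimensions [L M T^-1].
t (time) has dimensions [T].
F (force) has dimensions [L M T^-2].

Left side: [L M T^-2]
Right side: [L^-1 M^-1]

The two sides have different dimensions, so the equation is NOT dimensionally consistent.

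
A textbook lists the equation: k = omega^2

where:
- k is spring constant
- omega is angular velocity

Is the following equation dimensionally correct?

No

k (spring constant) has dimensions [M T^-2].
omega (angular velocity) has dimensions [T^-1].

Left side: [M T^-2]
Right side: [T^-2]

The two sides have different dimensions, so the equation is NOT dimensionally consistent.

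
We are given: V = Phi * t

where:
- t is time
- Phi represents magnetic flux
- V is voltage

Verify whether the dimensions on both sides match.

No

t (time) has dimensions [T].
Phi (magnetic flux) has dimensions [I^-1 L^2 M T^-2].
V (voltage) has dimensions [I^-1 L^2 M T^-3].

Left side: [I^-1 L^2 M T^-3]
Right side: [I^-1 L^2 M T^-1]

The two sides have different dimensions, so the equation is NOT dimensionally consistent.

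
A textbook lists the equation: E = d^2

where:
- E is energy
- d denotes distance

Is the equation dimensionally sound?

No

E (energy) has dimensions [L^2 M T^-2].
d (distance) has dimensions [L].

Left side: [L^2 M T^-2]
Right side: [L^2]

The two sides have different dimensions, so the equation is NOT dimensionally consistent.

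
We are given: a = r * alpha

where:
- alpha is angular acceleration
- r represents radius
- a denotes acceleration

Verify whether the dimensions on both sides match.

Yes

alpha (angular acceleration) has dimensions [T^-2].
r (radius) has dimensions [L].
a (acceleration) has dimensions [L T^-2].

Left side: [L T^-2]
Right side: [L T^-2]

Both sides have the same dimensions, so the equation is dimensionally consistent.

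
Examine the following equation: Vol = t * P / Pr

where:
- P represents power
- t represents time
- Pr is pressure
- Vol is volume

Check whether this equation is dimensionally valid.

Yes

P (power) has dimensions [L^2 M T^-3].
t (time) has dimensions [T].
Pr (pressure) has dimensions [L^-1 M T^-2].
Vol (volume) has dimensions [L^3].

Left side: [L^3]
Right side: [L^3]

Both sides have the same dimensions, so the equation is dimensionally consistent.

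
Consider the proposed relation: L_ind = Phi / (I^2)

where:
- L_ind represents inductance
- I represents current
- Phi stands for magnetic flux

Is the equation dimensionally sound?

No

L_ind (inductance) has dimensions [I^-2 L^2 M T^-2].
I (current) has dimensions [I].
Phi (magnetic flux) has dimensions [I^-1 L^2 M T^-2].

Left side: [I^-2 L^2 M T^-2]
Right side: [I^-3 L^2 M T^-2]

The two sides have different dimensions, so the equation is NOT dimensionally consistent.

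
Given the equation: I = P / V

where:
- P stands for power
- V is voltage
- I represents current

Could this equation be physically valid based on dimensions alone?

Yes

P (power) has dimensions [L^2 M T^-3].
V (voltage) has dimensions [I^-1 L^2 M T^-3].
I (current) has dimensions [I].

Left side: [I]
Right side: [I]

Both sides have the same dimensions, so the equation is dimensionally consistent.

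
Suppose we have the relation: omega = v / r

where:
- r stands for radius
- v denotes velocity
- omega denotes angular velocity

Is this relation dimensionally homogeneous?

Yes

r (radius) has dimensions [L].
v (velocity) has dimensions [L T^-1].
omega (angular velocity) has dimensions [T^-1].

Left side: [T^-1]
Right side: [T^-1]

Both sides have the same dimensions, so the equation is dimensionally consistent.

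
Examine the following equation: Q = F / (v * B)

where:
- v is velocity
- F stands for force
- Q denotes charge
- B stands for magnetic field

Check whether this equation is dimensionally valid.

Yes

v (velocity) has dimensions [L T^-1].
F (force) has dimensions [L M T^-2].
Q (charge) has dimensions [I T].
B (magnetic field) has dimensions [I^-1 M T^-2].

Left side: [I T]
Right side: [I T]

Both sides have the same dimensions, so the equation is dimensionally consistent.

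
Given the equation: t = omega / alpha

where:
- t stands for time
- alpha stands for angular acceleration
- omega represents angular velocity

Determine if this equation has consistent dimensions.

Yes

t (time) has dimensions [T].
alpha (angular acceleration) has dimensions [T^-2].
omega (angular velocity) has dimensions [T^-1].

Left side: [T]
Right side: [T]

Both sides have the same dimensions, so the equation is dimensionally consistent.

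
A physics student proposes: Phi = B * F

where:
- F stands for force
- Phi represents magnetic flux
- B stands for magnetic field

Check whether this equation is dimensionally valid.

No

F (force) has dimensions [L M T^-2].
Phi (magnetic flux) has dimensions [I^-1 L^2 M T^-2].
B (magnetic field) has dimensions [I^-1 M T^-2].

Left side: [I^-1 L^2 M T^-2]
Right side: [I^-1 L M^2 T^-4]

The two sides have different dimensions, so the equation is NOT dimensionally consistent.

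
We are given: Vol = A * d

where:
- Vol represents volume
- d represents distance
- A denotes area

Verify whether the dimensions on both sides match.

Yes

Vol (volume) has dimensions [L^3].
d (distance) has dimensions [L].
A (area) has dimensions [L^2].

Left side: [L^3]
Right side: [L^3]

Both sides have the same dimensions, so the equation is dimensionally consistent.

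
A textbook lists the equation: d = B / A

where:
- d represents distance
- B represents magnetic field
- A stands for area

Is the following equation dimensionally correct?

No

d (distance) has dimensions [L].
B (magnetic field) has dimensions [I^-1 M T^-2].
A (area) has dimensions [L^2].

Left side: [L]
Right side: [I^-1 L^-2 M T^-2]

The two sides have different dimensions, so the equation is NOT dimensionally consistent.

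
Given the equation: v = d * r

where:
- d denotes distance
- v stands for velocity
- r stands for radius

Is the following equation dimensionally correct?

No

d (distance) has dimensions [L].
v (velocity) has dimensions [L T^-1].
r (radius) has dimensions [L].

Left side: [L T^-1]
Right side: [L^2]

The two sides have different dimensions, so the equation is NOT dimensionally consistent.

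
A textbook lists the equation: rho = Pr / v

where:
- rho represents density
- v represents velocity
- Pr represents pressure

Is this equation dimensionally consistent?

No

rho (density) has dimensions [L^-3 M].
v (velocity) has dimensions [L T^-1].
Pr (pressure) has dimensions [L^-1 M T^-2].

Left side: [L^-3 M]
Right side: [L^-2 M T^-1]

The two sides have different dimensions, so the equation is NOT dimensionally consistent.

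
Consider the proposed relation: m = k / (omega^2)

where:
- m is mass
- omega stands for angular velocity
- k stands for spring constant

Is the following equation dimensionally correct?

Yes

m (mass) has dimensions [M].
omega (angular velocity) has dimensions [T^-1].
k (spring constant) has dimensions [M T^-2].

Left side: [M]
Right side: [M]

Both sides have the same dimensions, so the equation is dimensionally consistent.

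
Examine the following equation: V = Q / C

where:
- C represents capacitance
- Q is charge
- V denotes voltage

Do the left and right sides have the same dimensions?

Yes

C (capacitance) has dimensions [I^2 L^-2 M^-1 T^4].
Q (charge) has dimensions [I T].
V (voltage) has dimensions [I^-1 L^2 M T^-3].

Left side: [I^-1 L^2 M T^-3]
Right side: [I^-1 L^2 M T^-3]

Both sides have the same dimensions, so the equation is dimensionally consistent.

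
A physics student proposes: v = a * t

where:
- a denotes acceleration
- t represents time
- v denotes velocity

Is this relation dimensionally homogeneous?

Yes

a (acceleration) has dimensions [L T^-2].
t (time) has dimensions [T].
v (velocity) has dimensions [L T^-1].

Left side: [L T^-1]
Right side: [L T^-1]

Both sides have the same dimensions, so the equation is dimensionally consistent.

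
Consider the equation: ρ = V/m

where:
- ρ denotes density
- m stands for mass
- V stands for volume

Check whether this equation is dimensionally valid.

No

ρ (density) has dimensions [L^-3 M].
m (mass) has dimensions [M].
V (volume) has dimensions [L^3].

Left side: [L^-3 M]
Right side: [L^3 M^-1]

The two sides have different dimensions, so the equation is NOT dimensionally consistent.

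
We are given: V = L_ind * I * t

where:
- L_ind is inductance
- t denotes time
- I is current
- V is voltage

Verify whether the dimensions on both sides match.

No

L_ind (inductance) has dimensions [I^-2 L^2 M T^-2].
t (time) has dimensions [T].
I (current) has dimensions [I].
V (voltage) has dimensions [I^-1 L^2 M T^-3].

Left side: [I^-1 L^2 M T^-3]
Right side: [I^-1 L^2 M T^-1]

The two sides have different dimensions, so the equation is NOT dimensionally consistent.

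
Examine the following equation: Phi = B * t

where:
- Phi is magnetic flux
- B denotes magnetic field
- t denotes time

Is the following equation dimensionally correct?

No

Phi (magnetic flux) has dimensions [I^-1 L^2 M T^-2].
B (magnetic field) has dimensions [I^-1 M T^-2].
t (time) has dimensions [T].

Left side: [I^-1 L^2 M T^-2]
Right side: [I^-1 M T^-1]

The two sides have different dimensions, so the equation is NOT dimensionally consistent.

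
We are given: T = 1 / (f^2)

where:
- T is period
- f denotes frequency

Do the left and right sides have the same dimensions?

No

T (period) has dimensions [T].
f (frequency) has dimensions [T^-1].

Left side: [T]
Right side: [T^2]

The two sides have different dimensions, so the equation is NOT dimensionally consistent.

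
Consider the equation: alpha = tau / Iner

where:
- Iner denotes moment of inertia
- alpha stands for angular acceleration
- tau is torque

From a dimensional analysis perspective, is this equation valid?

Yes

Iner (moment of inertia) has dimensions [L^2 M].
alpha (angular acceleration) has dimensions [T^-2].
tau (torque) has dimensions [L^2 M T^-2].

Left side: [T^-2]
Right side: [T^-2]

Both sides have the same dimensions, so the equation is dimensionally consistent.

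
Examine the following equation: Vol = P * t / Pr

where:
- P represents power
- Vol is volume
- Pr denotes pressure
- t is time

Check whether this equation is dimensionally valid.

Yes

P (power) has dimensions [L^2 M T^-3].
Vol (volume) has dimensions [L^3].
Pr (pressure) has dimensions [L^-1 M T^-2].
t (time) has dimensions [T].

Left side: [L^3]
Right side: [L^3]

Both sides have the same dimensions, so the equation is dimensionally consistent.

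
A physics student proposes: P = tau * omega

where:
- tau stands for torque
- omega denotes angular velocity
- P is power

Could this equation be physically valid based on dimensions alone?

Yes

tau (torque) has dimensions [L^2 M T^-2].
omega (angular velocity) has dimensions [T^-1].
P (power) has dimensions [L^2 M T^-3].

Left side: [L^2 M T^-3]
Right side: [L^2 M T^-3]

Both sides have the same dimensions, so the equation is dimensionally consistent.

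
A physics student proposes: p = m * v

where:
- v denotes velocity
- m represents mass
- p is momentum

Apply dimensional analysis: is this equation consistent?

Yes

v (velocity) has dimensions [L T^-1].
m (mass) has dimensions [M].
p (momentum) has dimensions [L M T^-1].

Left side: [L M T^-1]
Right side: [L M T^-1]

Both sides have the same dimensions, so the equation is dimensionally consistent.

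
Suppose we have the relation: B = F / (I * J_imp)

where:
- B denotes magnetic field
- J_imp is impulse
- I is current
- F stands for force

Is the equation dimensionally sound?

No

B (magnetic field) has dimensions [I^-1 M T^-2].
J_imp (impulse) has dimensions [L M T^-1].
I (current) has dimensions [I].
F (force) has dimensions [L M T^-2].

Left side: [I^-1 M T^-2]
Right side: [I^-1 T^-1]

The two sides have different dimensions, so the equation is NOT dimensionally consistent.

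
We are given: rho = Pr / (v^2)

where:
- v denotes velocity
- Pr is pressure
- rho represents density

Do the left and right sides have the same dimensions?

Yes

v (velocity) has dimensions [L T^-1].
Pr (pressure) has dimensions [L^-1 M T^-2].
rho (density) has dimensions [L^-3 M].

Left side: [L^-3 M]
Right side: [L^-3 M]

Both sides have the same dimensions, so the equation is dimensionally consistent.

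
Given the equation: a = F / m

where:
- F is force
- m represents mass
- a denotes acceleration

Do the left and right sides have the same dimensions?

Yes

F (force) has dimensions [L M T^-2].
m (mass) has dimensions [M].
a (acceleration) has dimensions [L T^-2].

Left side: [L T^-2]
Right side: [L T^-2]

Both sides have the same dimensions, so the equation is dimensionally consistent.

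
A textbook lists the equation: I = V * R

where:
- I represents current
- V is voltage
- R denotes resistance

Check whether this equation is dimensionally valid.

No

I (current) has dimensions [I].
V (voltage) has dimensions [I^-1 L^2 M T^-3].
R (resistance) has dimensions [I^-2 L^2 M T^-3].

Left side: [I]
Right side: [I^-3 L^4 M^2 T^-6]

The two sides have different dimensions, so the equation is NOT dimensionally consistent.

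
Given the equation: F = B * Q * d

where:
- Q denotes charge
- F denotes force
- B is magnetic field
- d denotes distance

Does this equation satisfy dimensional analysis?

No

Q (charge) has dimensions [I T].
F (force) has dimensions [L M T^-2].
B (magnetic field) has dimensions [I^-1 M T^-2].
d (distance) has dimensions [L].

Left side: [L M T^-2]
Right side: [L M T^-1]

The two sides have different dimensions, so the equation is NOT dimensionally consistent.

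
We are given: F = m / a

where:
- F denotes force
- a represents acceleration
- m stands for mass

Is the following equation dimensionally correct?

No

F (force) has dimensions [L M T^-2].
a (acceleration) has dimensions [L T^-2].
m (mass) has dimensions [M].

Left side: [L M T^-2]
Right side: [L^-1 M T^2]

The two sides have different dimensions, so the equation is NOT dimensionally consistent.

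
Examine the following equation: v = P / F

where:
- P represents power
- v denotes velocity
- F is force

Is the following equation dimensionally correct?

Yes

P (power) has dimensions [L^2 M T^-3].
v (velocity) has dimensions [L T^-1].
F (force) has dimensions [L M T^-2].

Left side: [L T^-1]
Right side: [L T^-1]

Both sides have the same dimensions, so the equation is dimensionally consistent.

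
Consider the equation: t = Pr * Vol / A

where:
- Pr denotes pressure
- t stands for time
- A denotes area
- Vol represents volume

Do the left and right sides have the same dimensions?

No

Pr (pressure) has dimensions [L^-1 M T^-2].
t (time) has dimensions [T].
A (area) has dimensions [L^2].
Vol (volume) has dimensions [L^3].

Left side: [T]
Right side: [M T^-2]

The two sides have different dimensions, so the equation is NOT dimensionally consistent.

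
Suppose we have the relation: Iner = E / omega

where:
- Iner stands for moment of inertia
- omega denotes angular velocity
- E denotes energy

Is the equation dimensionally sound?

No

Iner (moment of inertia) has dimensions [L^2 M].
omega (angular velocity) has dimensions [T^-1].
E (energy) has dimensions [L^2 M T^-2].

Left side: [L^2 M]
Right side: [L^2 M T^-1]

The two sides have different dimensions, so the equation is NOT dimensionally consistent.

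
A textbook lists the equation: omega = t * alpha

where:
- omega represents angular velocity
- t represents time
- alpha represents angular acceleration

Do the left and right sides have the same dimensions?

Yes

omega (angular velocity) has dimensions [T^-1].
t (time) has dimensions [T].
alpha (angular acceleration) has dimensions [T^-2].

Left side: [T^-1]
Right side: [T^-1]

Both sides have the same dimensions, so the equation is dimensionally consistent.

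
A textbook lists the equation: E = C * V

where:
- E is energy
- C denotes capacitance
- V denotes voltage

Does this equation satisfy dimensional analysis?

No

E (energy) has dimensions [L^2 M T^-2].
C (capacitance) has dimensions [I^2 L^-2 M^-1 T^4].
V (voltage) has dimensions [I^-1 L^2 M T^-3].

Left side: [L^2 M T^-2]
Right side: [I T]

The two sides have different dimensions, so the equation is NOT dimensionally consistent.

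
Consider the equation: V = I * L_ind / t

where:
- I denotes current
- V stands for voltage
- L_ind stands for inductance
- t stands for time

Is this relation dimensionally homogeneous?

Yes

I (current) has dimensions [I].
V (voltage) has dimensions [I^-1 L^2 M T^-3].
L_ind (inductance) has dimensions [I^-2 L^2 M T^-2].
t (time) has dimensions [T].

Left side: [I^-1 L^2 M T^-3]
Right side: [I^-1 L^2 M T^-3]

Both sides have the same dimensions, so the equation is dimensionally consistent.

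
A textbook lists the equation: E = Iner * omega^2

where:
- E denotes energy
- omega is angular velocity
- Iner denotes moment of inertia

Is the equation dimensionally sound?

Yes

E (energy) has dimensions [L^2 M T^-2].
omega (angular velocity) has dimensions [T^-1].
Iner (moment of inertia) has dimensions [L^2 M].

Left side: [L^2 M T^-2]
Right side: [L^2 M T^-2]

Both sides have the same dimensions, so the equation is dimensionally consistent.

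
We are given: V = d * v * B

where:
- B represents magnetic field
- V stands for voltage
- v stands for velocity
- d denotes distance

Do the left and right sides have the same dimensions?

Yes

B (magnetic field) has dimensions [I^-1 M T^-2].
V (voltage) has dimensions [I^-1 L^2 M T^-3].
v (velocity) has dimensions [L T^-1].
d (distance) has dimensions [L].

Left side: [I^-1 L^2 M T^-3]
Right side: [I^-1 L^2 M T^-3]

Both sides have the same dimensions, so the equation is dimensionally consistent.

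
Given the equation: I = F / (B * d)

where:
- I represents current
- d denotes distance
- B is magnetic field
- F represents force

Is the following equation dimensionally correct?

Yes

I (current) has dimensions [I].
d (distance) has dimensions [L].
B (magnetic field) has dimensions [I^-1 M T^-2].
F (force) has dimensions [L M T^-2].

Left side: [I]
Right side: [I]

Both sides have the same dimensions, so the equation is dimensionally consistent.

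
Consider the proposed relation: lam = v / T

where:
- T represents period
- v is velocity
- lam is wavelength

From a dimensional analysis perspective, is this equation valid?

No

T (period) has dimensions [T].
v (velocity) has dimensions [L T^-1].
lam (wavelength) has dimensions [L].

Left side: [L]
Right side: [L T^-2]

The two sides have different dimensions, so the equation is NOT dimensionally consistent.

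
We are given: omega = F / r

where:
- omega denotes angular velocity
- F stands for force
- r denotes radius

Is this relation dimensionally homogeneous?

No

omega (angular velocity) has dimensions [T^-1].
F (force) has dimensions [L M T^-2].
r (radius) has dimensions [L].

Left side: [T^-1]
Right side: [M T^-2]

The two sides have different dimensions, so the equation is NOT dimensionally consistent.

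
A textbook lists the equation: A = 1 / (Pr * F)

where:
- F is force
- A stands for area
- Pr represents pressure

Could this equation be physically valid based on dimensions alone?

No

F (force) has dimensions [L M T^-2].
A (area) has dimensions [L^2].
Pr (pressure) has dimensions [L^-1 M T^-2].

Left side: [L^2]
Right side: [M^-2 T^4]

The two sides have different dimensions, so the equation is NOT dimensionally consistent.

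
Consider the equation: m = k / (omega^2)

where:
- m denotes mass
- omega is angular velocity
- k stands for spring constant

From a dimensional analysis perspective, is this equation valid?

Yes

m (mass) has dimensions [M].
omega (angular velocity) has dimensions [T^-1].
k (spring constant) has dimensions [M T^-2].

Left side: [M]
Right side: [M]

Both sides have the same dimensions, so the equation is dimensionally consistent.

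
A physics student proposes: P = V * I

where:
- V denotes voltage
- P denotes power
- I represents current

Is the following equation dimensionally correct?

Yes

V (voltage) has dimensions [I^-1 L^2 M T^-3].
P (power) has dimensions [L^2 M T^-3].
I (current) has dimensions [I].

Left side: [L^2 M T^-3]
Right side: [L^2 M T^-3]

Both sides have the same dimensions, so the equation is dimensionally consistent.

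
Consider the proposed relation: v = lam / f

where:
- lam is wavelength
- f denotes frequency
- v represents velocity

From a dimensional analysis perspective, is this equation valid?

No

lam (wavelength) has dimensions [L].
f (frequency) has dimensions [T^-1].
v (velocity) has dimensions [L T^-1].

Left side: [L T^-1]
Right side: [L T]

The two sides have different dimensions, so the equation is NOT dimensionally consistent.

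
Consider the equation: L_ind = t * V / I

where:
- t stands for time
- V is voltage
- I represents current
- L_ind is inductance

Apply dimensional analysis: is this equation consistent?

Yes

t (time) has dimensions [T].
V (voltage) has dimensions [I^-1 L^2 M T^-3].
I (current) has dimensions [I].
L_ind (inductance) has dimensions [I^-2 L^2 M T^-2].

Left side: [I^-2 L^2 M T^-2]
Right side: [I^-2 L^2 M T^-2]

Both sides have the same dimensions, so the equation is dimensionally consistent.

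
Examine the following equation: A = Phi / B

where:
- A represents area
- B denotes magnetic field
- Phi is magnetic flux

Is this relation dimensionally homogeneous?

Yes

A (area) has dimensions [L^2].
B (magnetic field) has dimensions [I^-1 M T^-2].
Phi (magnetic flux) has dimensions [I^-1 L^2 M T^-2].

Left side: [L^2]
Right side: [L^2]

Both sides have the same dimensions, so the equation is dimensionally consistent.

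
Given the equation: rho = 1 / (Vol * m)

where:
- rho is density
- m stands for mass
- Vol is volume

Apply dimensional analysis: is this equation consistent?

No

rho (density) has dimensions [L^-3 M].
m (mass) has dimensions [M].
Vol (volume) has dimensions [L^3].

Left side: [L^-3 M]
Right side: [L^-3 M^-1]

The two sides have different dimensions, so the equation is NOT dimensionally consistent.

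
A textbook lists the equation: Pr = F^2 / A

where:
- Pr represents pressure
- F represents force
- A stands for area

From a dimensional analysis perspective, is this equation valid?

No

Pr (pressure) has dimensions [L^-1 M T^-2].
F (force) has dimensions [L M T^-2].
A (area) has dimensions [L^2].

Left side: [L^-1 M T^-2]
Right side: [M^2 T^-4]

The two sides have different dimensions, so the equation is NOT dimensionally consistent.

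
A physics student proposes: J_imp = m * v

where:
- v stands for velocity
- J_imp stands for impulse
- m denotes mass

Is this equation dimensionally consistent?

Yes

v (velocity) has dimensions [L T^-1].
J_imp (impulse) has dimensions [L M T^-1].
m (mass) has dimensions [M].

Left side: [L M T^-1]
Right side: [L M T^-1]

Both sides have the same dimensions, so the equation is dimensionally consistent.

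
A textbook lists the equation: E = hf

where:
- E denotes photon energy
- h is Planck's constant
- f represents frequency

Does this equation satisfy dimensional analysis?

Yes

E (photon energy) has dimensions [L^2 M T^-2].
h (Planck's constant) has dimensions [L^2 M T^-1].
f (frequency) has dimensions [T^-1].

Left side: [L^2 M T^-2]
Right side: [L^2 M T^-2]

Both sides have the same dimensions, so the equation is dimensionally consistent.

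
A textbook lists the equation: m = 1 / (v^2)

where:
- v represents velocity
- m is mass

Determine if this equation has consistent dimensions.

No

v (velocity) has dimensions [L T^-1].
m (mass) has dimensions [M].

Left side: [M]
Right side: [L^-2 T^2]

The two sides have different dimensions, so the equation is NOT dimensionally consistent.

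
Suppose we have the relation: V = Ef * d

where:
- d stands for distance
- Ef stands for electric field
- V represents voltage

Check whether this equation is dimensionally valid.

Yes

d (distance) has dimensions [L].
Ef (electric field) has dimensions [I^-1 L M T^-3].
V (voltage) has dimensions [I^-1 L^2 M T^-3].

Left side: [I^-1 L^2 M T^-3]
Right side: [I^-1 L^2 M T^-3]

Both sides have the same dimensions, so the equation is dimensionally consistent.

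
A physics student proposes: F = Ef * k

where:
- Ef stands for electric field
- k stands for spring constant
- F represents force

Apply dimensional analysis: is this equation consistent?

No

Ef (electric field) has dimensions [I^-1 L M T^-3].
k (spring constant) has dimensions [M T^-2].
F (force) has dimensions [L M T^-2].

Left side: [L M T^-2]
Right side: [I^-1 L M^2 T^-5]

The two sides have different dimensions, so the equation is NOT dimensionally consistent.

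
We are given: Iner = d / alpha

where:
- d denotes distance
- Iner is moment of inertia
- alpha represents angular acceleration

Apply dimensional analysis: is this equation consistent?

No

d (distance) has dimensions [L].
Iner (moment of inertia) has dimensions [L^2 M].
alpha (angular acceleration) has dimensions [T^-2].

Left side: [L^2 M]
Right side: [L T^2]

The two sides have different dimensions, so the equation is NOT dimensionally consistent.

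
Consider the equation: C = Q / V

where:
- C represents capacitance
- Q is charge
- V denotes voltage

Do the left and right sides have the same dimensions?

Yes

C (capacitance) has dimensions [I^2 L^-2 M^-1 T^4].
Q (charge) has dimensions [I T].
V (voltage) has dimensions [I^-1 L^2 M T^-3].

Left side: [I^2 L^-2 M^-1 T^4]
Right side: [I^2 L^-2 M^-1 T^4]

Both sides have the same dimensions, so the equation is dimensionally consistent.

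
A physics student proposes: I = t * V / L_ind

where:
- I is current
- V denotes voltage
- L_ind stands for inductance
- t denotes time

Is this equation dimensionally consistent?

Yes

I (current) has dimensions [I].
V (voltage) has dimensions [I^-1 L^2 M T^-3].
L_ind (inductance) has dimensions [I^-2 L^2 M T^-2].
t (time) has dimensions [T].

Left side: [I]
Right side: [I]

Both sides have the same dimensions, so the equation is dimensionally consistent.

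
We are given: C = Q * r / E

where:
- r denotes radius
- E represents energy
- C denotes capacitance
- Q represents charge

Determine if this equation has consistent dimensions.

No

r (radius) has dimensions [L].
E (energy) has dimensions [L^2 M T^-2].
C (capacitance) has dimensions [I^2 L^-2 M^-1 T^4].
Q (charge) has dimensions [I T].

Left side: [I^2 L^-2 M^-1 T^4]
Right side: [I L^-1 M^-1 T^3]

The two sides have different dimensions, so the equation is NOT dimensionally consistent.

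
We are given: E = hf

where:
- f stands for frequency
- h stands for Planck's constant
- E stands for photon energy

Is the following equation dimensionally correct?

Yes

f (frequency) has dimensions [T^-1].
h (Planck's constant) has dimensions [L^2 M T^-1].
E (photon energy) has dimensions [L^2 M T^-2].

Left side: [L^2 M T^-2]
Right side: [L^2 M T^-2]

Both sides have the same dimensions, so the equation is dimensionally consistent.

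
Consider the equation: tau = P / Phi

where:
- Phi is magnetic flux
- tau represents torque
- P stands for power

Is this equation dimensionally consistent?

No

Phi (magnetic flux) has dimensions [I^-1 L^2 M T^-2].
tau (torque) has dimensions [L^2 M T^-2].
P (power) has dimensions [L^2 M T^-3].

Left side: [L^2 M T^-2]
Right side: [I T^-1]

The two sides have different dimensions, so the equation is NOT dimensionally consistent.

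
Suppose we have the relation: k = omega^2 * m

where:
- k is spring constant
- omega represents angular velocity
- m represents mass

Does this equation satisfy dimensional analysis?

Yes

k (spring constant) has dimensions [M T^-2].
omega (angular velocity) has dimensions [T^-1].
m (mass) has dimensions [M].

Left side: [M T^-2]
Right side: [M T^-2]

Both sides have the same dimensions, so the equation is dimensionally consistent.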